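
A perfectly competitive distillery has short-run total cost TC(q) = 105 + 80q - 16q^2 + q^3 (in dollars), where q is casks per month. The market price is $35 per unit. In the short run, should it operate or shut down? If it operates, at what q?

Produce at q = 9

From TC, MC = TC'(q) = 80 - 32q + 3q^2 and AVC = VC/q = 80 - 16q + q^2.
AVC hits its minimum where MC = AVC, at q = 8, giving min AVC = 80 - 16·8 + 8^2 = $16.
P = $35 exceeds min AVC = $16, so the firm stays open.
Set P = MC: 35 = 80 - 32q + 3q^2 → 45 - 32q + 3q^2 = 0. The roots are q = 5/3 and q = 9; the profit-maximizing output is on the rising part of MC, so q* = 9.
Check: AVC at q = 9 is $17 ≤ P, so revenue covers variable cost.
Profit = P·q − TC = 35·9 − 258 = $57.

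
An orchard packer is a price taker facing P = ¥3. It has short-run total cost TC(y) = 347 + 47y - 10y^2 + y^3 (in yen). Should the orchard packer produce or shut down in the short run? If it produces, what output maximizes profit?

Shut down

Strip out fixed cost: VC = 47y - 10y^2 + y^3. Then AVC = 47 - 10y + y^2 and MC = 47 - 20y + 3y^2.
AVC hits its minimum where MC = AVC, at y = 5, giving min AVC = 47 - 10·5 + 5^2 = ¥22.
With P < min AVC (¥3 < ¥22), every unit sold adds to the loss.
Shutting down limits the loss to fixed cost, ¥347.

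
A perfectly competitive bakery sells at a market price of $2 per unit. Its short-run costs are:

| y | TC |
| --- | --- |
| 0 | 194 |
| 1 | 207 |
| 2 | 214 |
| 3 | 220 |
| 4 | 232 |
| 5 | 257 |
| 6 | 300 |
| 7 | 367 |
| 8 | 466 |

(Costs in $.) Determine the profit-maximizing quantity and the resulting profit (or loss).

y = 0 (shut down); profit = -$194

Compute π = P·y − TC at each output: y=0: -194; y=1: -205; y=2: -210; y=3: -214; y=4: -224; y=5: -247; y=6: -288; y=7: -353; y=8: -450.
Profit is highest at y = 0. Equivalently, the lowest AVC in the table is 26/3 ≈ $8.67 at y = 3, and P = $2 falls below it — price never covers variable cost, so the firm shuts down and loses only its fixed cost.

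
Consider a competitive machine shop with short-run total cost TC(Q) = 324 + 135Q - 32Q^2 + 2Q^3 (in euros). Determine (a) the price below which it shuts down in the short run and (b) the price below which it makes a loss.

AVC = 135 - 32Q + 2Q^2; minimized at Q = 8, giving min AVC = €7. That is the shutdown price.
ATC = 324/Q + 135 - 32Q + 2Q^2. Setting dATC/dQ = −324/Q^2 − 32 + 4Q = 0 gives Q = 9 (since 4·9^3 − 32·9^2 = 324).
min ATC = 324/9 + 135 − 32·9 + 2·9^2 = €45. That is the break-even price.
For €7 ≤ P < €45 the firm produces at a loss; below €7 it shuts down.

Shutdown price = €7; break-even price = €45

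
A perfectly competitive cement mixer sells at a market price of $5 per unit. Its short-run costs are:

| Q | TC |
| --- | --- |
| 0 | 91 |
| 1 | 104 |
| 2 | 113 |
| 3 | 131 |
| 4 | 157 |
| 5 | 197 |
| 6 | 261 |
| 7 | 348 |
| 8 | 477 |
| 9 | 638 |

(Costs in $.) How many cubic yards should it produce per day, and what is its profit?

Q = 0 (shut down); profit = -$91

Profit at each row (π = 5Q − TC): Q=0: -91; Q=1: -99; Q=2: -103; Q=3: -116; Q=4: -137; Q=5: -172; Q=6: -231; Q=7: -313; Q=8: -437; Q=9: -593.
Profit is highest at Q = 0. Equivalently, the lowest AVC in the table is 22/2 ≈ $11 at Q = 2, and P = $5 falls below it — price never covers variable cost, so the firm shuts down and loses only its fixed cost.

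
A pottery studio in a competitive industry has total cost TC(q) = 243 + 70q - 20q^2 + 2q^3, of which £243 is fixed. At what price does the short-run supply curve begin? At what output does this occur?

£20 per unit, at q = 5

The shutdown price is the minimum of AVC. VC = 70q - 20q^2 + 2q^3, so AVC = 70 - 20q + 2q^2.
dAVC/dq = -20 + 4q = 0 gives q = 5. min AVC = 70 - 20·5 + 2·5^2 = 20.
The firm shuts down for any P below £20.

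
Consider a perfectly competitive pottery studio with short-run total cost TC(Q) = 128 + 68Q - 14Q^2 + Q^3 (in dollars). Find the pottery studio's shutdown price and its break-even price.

AVC = 68 - 14Q + Q^2; minimized at Q = 7, giving min AVC = $19. That is the shutdown price.
ATC = 128/Q + 68 - 14Q + Q^2. Setting dATC/dQ = −128/Q^2 − 14 + 2Q = 0 gives Q = 8 (since 2·8^3 − 14·8^2 = 128).
min ATC = 128/8 + 68 − 14·8 + 8^2 = $36. That is the break-even price.
Between these two prices the firm operates at a loss; above $36 it earns a profit.

Shutdown price = $19; break-even price = $36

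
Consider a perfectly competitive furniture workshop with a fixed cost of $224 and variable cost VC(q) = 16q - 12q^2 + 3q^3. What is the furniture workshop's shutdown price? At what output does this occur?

$4 per unit, at q = 2

Short-run supply begins at min AVC. From VC = 16q - 12q^2 + 3q^3, AVC = 16 - 12q + 3q^2.
dAVC/dq = -12 + 6q = 0 gives q = 2. min AVC = 16 - 12·2 + 3·2^2 = 4.
The firm shuts down for any P below $4.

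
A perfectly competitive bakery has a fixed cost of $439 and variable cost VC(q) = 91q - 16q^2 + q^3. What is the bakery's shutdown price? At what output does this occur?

$27 per unit, at q = 8

The firm shuts down when price falls below the minimum of average variable cost. AVC = VC/q = 91 - 16q + q^2.
At the minimum of AVC, MC = AVC. MC = 91 - 32q + 3q^2; setting MC = AVC gives 2q^2 - 16q = 0, so q = 8. min AVC = 27.
So the shutdown price is $27.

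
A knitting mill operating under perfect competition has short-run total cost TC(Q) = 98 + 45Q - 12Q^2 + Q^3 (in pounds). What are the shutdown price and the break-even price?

AVC = 45 - 12Q + Q^2; minimized at Q = 6, giving min AVC = £9. That is the shutdown price.
ATC = 98/Q + 45 - 12Q + Q^2. Setting dATC/dQ = −98/Q^2 − 12 + 2Q = 0 gives Q = 7 (since 2·7^3 − 12·7^2 = 98).
min ATC = 98/7 + 45 − 12·7 + 7^2 = £24. That is the break-even price.
For £9 ≤ P < £24 the firm produces at a loss; below £9 it shuts down.

Shutdown price = £9; break-even price = £24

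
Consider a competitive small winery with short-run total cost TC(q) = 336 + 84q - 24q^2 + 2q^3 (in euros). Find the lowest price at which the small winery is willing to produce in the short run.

The firm shuts down when price falls below the minimum of average variable cost. AVC = VC/q = 84 - 24q + 2q^2.
dAVC/dq = -24 + 4q = 0 gives q = 6. min AVC = 84 - 24·6 + 2·6^2 = 12.
So the shutdown price is €12.

€12 per unit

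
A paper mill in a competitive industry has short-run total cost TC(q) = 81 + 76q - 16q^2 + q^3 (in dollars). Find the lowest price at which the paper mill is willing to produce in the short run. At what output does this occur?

$12 per unit, at q = 8

The firm shuts down when price falls below the minimum of average variable cost. AVC = VC/q = 76 - 16q + q^2.
At the minimum of AVC, MC = AVC. MC = 76 - 32q + 3q^2; setting MC = AVC gives 2q^2 - 16q = 0, so q = 8. min AVC = 12.
For P < $12 the firm produces nothing.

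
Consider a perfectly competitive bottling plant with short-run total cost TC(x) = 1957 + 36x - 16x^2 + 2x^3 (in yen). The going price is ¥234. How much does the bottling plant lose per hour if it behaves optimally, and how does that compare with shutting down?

Profit = -¥337 at x = 9

AVC = 36 - 16x + 2x^2 has its minimum ¥4 at x = 4; price ¥234 clears that bar, so the firm operates.
With MC = 36 - 32x + 6x^2, P = MC on the upward-sloping part at x* = 9.
TR = 234·9 = 2106. TC = 1957 + 486 = 2443. Profit = 2106 − 2443 = -¥337.
That loss of ¥337 beats the ¥1957 the firm would lose by shutting down; producing recovers ¥1620 of fixed cost.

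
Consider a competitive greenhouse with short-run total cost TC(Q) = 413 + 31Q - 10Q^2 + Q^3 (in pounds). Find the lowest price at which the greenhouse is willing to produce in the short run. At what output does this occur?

£6 per unit, at Q = 5

The firm shuts down when price falls below the minimum of average variable cost. AVC = VC/Q = 31 - 10Q + Q^2.
At the minimum of AVC, MC = AVC. MC = 31 - 20Q + 3Q^2; setting MC = AVC gives 2Q^2 - 10Q = 0, so Q = 5. min AVC = 6.
For P < £6 the firm produces nothing.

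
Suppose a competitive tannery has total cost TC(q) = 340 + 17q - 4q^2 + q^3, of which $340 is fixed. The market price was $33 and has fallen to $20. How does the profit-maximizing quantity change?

MC = 17 - 8q + 3q^2; the shutdown threshold is min AVC = $13 (at q = 2).
At P = $33 ≥ min AVC, set P = MC on the rising branch: q = 4.
At P = $20 ≥ min AVC, set P = MC: q = 3. The firm stays open but cuts output.

Output falls from 4 to 3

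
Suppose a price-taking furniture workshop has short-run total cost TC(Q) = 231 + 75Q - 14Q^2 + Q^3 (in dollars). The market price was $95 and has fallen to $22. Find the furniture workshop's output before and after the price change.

Output falls from 10 to 0 (the firm shuts down)

MC = 75 - 28Q + 3Q^2; the shutdown threshold is min AVC = $26 (at Q = 7).
With P = $95 above the shutdown price, P = MC gives Q = 10.
At P = $22 < min AVC = $26, price no longer covers variable cost at any output, so the firm shuts down: Q = 0.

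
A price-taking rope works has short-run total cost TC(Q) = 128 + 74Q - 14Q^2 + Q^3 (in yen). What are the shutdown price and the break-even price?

AVC = 74 - 14Q + Q^2; minimized at Q = 7, giving min AVC = ¥25. That is the shutdown price.
ATC = 128/Q + 74 - 14Q + Q^2. Setting dATC/dQ = −128/Q^2 − 14 + 2Q = 0 gives Q = 8 (since 2·8^3 − 14·8^2 = 128).
min ATC = 128/8 + 74 − 14·8 + 8^2 = ¥42. That is the break-even price.
For ¥25 ≤ P < ¥42 the firm produces at a loss; below ¥25 it shuts down.

Shutdown price = ¥25; break-even price = ¥42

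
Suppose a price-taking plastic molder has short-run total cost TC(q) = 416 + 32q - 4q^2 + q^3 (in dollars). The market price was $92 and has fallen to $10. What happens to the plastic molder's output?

MC = 32 - 8q + 3q^2; the shutdown threshold is min AVC = $28 (at q = 2).
With P = $92 above the shutdown price, P = MC gives q = 6.
At P = $10 < min AVC = $28, price no longer covers variable cost at any output, so the firm shuts down: q = 0.

Output falls from 6 to 0 (the firm shuts down)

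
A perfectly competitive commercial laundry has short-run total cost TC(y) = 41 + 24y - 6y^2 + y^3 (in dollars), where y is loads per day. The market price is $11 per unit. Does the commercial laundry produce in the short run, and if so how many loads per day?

Shut down

Strip out fixed cost: VC = 24y - 6y^2 + y^3. Then AVC = 24 - 6y + y^2 and MC = 24 - 12y + 3y^2.
AVC is minimized where dAVC/dy = -6 + 2y = 0, at y = 3; min AVC = 24 - 6·3 + 3^2 = $15.
Since P = $11 < min AVC = $15, price fails to cover variable cost at any output.
The firm minimizes its loss by shutting down and losing only its fixed cost of $41.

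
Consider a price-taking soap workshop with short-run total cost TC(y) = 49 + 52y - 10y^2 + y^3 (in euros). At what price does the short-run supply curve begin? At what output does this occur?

Short-run supply begins at min AVC. From VC = 52y - 10y^2 + y^3, AVC = 52 - 10y + y^2.
At the minimum of AVC, MC = AVC. MC = 52 - 20y + 3y^2; setting MC = AVC gives 2y^2 - 10y = 0, so y = 5. min AVC = 27.
For P < €27 the firm produces nothing.

€27 per unit, at y = 5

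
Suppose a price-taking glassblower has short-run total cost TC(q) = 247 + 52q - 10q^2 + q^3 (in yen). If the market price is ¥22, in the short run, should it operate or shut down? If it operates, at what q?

Shut down

Variable cost is VC = 52q - 10q^2 + q^3, so AVC = VC/q = 52 - 10q + q^2 and MC = dTC/dq = 52 - 20q + 3q^2.
AVC hits its minimum where MC = AVC, at q = 5, giving min AVC = 52 - 10·5 + 5^2 = ¥27.
P = ¥22 lies below min AVC = ¥27; no output level covers variable cost.
Shutting down limits the loss to fixed cost, ¥247.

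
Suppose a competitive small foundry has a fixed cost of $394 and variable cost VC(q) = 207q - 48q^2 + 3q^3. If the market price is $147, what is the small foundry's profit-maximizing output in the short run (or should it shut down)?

Strip out fixed cost: VC = 207q - 48q^2 + 3q^3. Then AVC = 207 - 48q + 3q^2 and MC = 207 - 96q + 9q^2.
The AVC parabola has its vertex at q = 48/6 = 8, where AVC = 207 - 48·8 + 3·8^2 = $15.
Because $147 ≥ $15, revenue can cover variable cost; the firm operates.
Set P = MC: 147 = 207 - 96q + 9q^2 → 60 - 96q + 9q^2 = 0. The roots are q = 2/3 and q = 10; the profit-maximizing output is on the rising part of MC, so q* = 10.
Check: AVC at q = 10 is $27 ≤ P, so revenue covers variable cost.
Profit = P·q − TC = 147·10 − 664 = $806.

Produce at q = 10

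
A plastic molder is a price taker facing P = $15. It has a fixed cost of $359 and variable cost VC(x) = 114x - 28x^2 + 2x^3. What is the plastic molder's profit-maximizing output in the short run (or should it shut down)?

From TC, MC = TC'(x) = 114 - 56x + 6x^2 and AVC = VC/x = 114 - 28x + 2x^2.
AVC hits its minimum where MC = AVC, at x = 7, giving min AVC = 114 - 28·7 + 2·7^2 = $16.
P = $15 lies below min AVC = $16; no output level covers variable cost.
The firm minimizes its loss by shutting down and losing only its fixed cost of $359.

Shut down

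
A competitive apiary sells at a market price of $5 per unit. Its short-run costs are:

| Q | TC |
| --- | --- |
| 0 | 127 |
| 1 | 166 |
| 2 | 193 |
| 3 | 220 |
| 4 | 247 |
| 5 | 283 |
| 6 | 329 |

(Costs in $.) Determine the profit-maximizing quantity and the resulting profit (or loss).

Q = 0 (shut down); profit = -$127

Profit at each row (π = 5Q − TC): Q=0: -127; Q=1: -161; Q=2: -183; Q=3: -205; Q=4: -227; Q=5: -258; Q=6: -299.
Profit is highest at Q = 0. Equivalently, the lowest AVC in the table is 120/4 ≈ $30 at Q = 4, and P = $5 falls below it — price never covers variable cost, so the firm shuts down and loses only its fixed cost.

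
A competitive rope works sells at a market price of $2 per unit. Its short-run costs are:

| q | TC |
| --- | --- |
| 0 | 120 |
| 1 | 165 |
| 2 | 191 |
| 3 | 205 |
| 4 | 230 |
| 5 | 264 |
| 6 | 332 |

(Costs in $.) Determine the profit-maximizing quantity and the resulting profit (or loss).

q = 0 (shut down); profit = -$120

Compute π = P·q − TC at each output: q=0: -120; q=1: -163; q=2: -187; q=3: -199; q=4: -222; q=5: -254; q=6: -320.
Profit is highest at q = 0. Equivalently, the lowest AVC in the table is 110/4 ≈ $27.50 at q = 4, and P = $2 falls below it — price never covers variable cost, so the firm shuts down and loses only its fixed cost.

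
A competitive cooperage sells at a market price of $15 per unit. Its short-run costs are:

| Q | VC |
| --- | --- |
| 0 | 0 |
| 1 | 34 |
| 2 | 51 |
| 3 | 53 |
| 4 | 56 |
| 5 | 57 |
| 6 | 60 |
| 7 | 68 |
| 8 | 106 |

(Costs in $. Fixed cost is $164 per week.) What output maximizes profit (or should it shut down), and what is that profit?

Q = 7; profit = -$127

Compute π = P·Q − TC at each output: Q=0: -164; Q=1: -183; Q=2: -185; Q=3: -172; Q=4: -160; Q=5: -146; Q=6: -134; Q=7: -127; Q=8: -150.
Profit is maximized at Q = 7. AVC there is 68/7 = $9.71 ≤ P, so producing beats shutting down (which would give -$164).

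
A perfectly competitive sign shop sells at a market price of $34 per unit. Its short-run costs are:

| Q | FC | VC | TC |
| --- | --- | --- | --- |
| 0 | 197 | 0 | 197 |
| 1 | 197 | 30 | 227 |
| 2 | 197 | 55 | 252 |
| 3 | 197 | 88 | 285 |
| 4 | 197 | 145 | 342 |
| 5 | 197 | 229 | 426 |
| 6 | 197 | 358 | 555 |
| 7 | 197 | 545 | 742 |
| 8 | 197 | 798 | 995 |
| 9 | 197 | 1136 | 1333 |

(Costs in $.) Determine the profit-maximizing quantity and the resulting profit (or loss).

Q = 3; profit = -$183

Profit at each row (π = 34Q − TC): Q=0: -197; Q=1: -193; Q=2: -184; Q=3: -183; Q=4: -206; Q=5: -256; Q=6: -351; Q=7: -504; Q=8: -723; Q=9: -1027.
Profit is maximized at Q = 3. AVC there is 88/3 = $29.33 ≤ P, so producing beats shutting down (which would give -$197).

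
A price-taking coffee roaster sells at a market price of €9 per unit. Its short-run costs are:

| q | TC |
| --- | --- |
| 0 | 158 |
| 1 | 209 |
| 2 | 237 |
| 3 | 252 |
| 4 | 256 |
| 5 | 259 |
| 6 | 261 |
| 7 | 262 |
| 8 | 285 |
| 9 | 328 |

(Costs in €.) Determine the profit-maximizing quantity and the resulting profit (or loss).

Profit at each row (π = 9q − TC): q=0: -158; q=1: -200; q=2: -219; q=3: -225; q=4: -220; q=5: -214; q=6: -207; q=7: -199; q=8: -213; q=9: -247.
Profit is highest at q = 0. Equivalently, the lowest AVC in the table is 104/7 ≈ €14.86 at q = 7, and P = €9 falls below it — price never covers variable cost, so the firm shuts down and loses only its fixed cost.

q = 0 (shut down); profit = -€158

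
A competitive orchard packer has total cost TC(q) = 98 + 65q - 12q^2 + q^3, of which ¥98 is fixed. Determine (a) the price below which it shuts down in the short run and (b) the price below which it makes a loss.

AVC = 65 - 12q + q^2; minimized at q = 6, giving min AVC = ¥29. That is the shutdown price.
ATC = 98/q + 65 - 12q + q^2. Setting dATC/dq = −98/q^2 − 12 + 2q = 0 gives q = 7 (since 2·7^3 − 12·7^2 = 98).
min ATC = 98/7 + 65 − 12·7 + 7^2 = ¥44. That is the break-even price.
For ¥29 ≤ P < ¥44 the firm produces at a loss; below ¥29 it shuts down.

Shutdown price = ¥29; break-even price = ¥44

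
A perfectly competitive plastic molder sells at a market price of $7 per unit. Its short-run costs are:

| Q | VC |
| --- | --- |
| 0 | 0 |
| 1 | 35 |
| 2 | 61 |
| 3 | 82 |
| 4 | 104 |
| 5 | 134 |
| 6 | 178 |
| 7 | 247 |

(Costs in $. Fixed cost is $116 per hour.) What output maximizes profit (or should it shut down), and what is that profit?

Compute π = P·Q − TC at each output: Q=0: -116; Q=1: -144; Q=2: -163; Q=3: -177; Q=4: -192; Q=5: -215; Q=6: -252; Q=7: -314.
Profit is highest at Q = 0. Equivalently, the lowest AVC in the table is 104/4 ≈ $26 at Q = 4, and P = $7 falls below it — price never covers variable cost, so the firm shuts down and loses only its fixed cost.

Q = 0 (shut down); profit = -$116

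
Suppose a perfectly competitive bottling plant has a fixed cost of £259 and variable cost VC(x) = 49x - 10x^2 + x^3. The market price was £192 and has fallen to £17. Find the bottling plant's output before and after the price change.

MC = 49 - 20x + 3x^2; the shutdown threshold is min AVC = £24 (at x = 5).
With P = £192 above the shutdown price, P = MC gives x = 11.
At P = £17 < min AVC = £24, price no longer covers variable cost at any output, so the firm shuts down: x = 0.

Output falls from 11 to 0 (the firm shuts down)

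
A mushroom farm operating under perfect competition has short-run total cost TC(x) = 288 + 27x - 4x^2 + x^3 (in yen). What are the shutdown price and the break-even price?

Shutdown price = ¥23; break-even price = ¥87

AVC = 27 - 4x + x^2; minimized at x = 2, giving min AVC = ¥23. That is the shutdown price.
ATC = 288/x + 27 - 4x + x^2. Setting dATC/dx = −288/x^2 − 4 + 2x = 0 gives x = 6 (since 2·6^3 − 4·6^2 = 288).
min ATC = 288/6 + 27 − 4·6 + 6^2 = ¥87. That is the break-even price.
Between these two prices the firm operates at a loss; above ¥87 it earns a profit.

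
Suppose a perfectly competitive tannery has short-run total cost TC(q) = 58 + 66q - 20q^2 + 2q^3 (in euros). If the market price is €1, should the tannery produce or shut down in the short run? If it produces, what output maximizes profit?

Shut down

Strip out fixed cost: VC = 66q - 20q^2 + 2q^3. Then AVC = 66 - 20q + 2q^2 and MC = 66 - 40q + 6q^2.
The AVC parabola has its vertex at q = 20/4 = 5, where AVC = 66 - 20·5 + 2·5^2 = €16.
P = €1 lies below min AVC = €16; no output level covers variable cost.
Shutting down limits the loss to fixed cost, €58.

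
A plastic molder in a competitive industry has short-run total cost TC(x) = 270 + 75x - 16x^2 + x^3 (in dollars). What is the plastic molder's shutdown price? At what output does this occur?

The shutdown price is the minimum of AVC. VC = 75x - 16x^2 + x^3, so AVC = 75 - 16x + x^2.
dAVC/dx = -16 + 2x = 0 gives x = 8. min AVC = 75 - 16·8 + 8^2 = 11.
For P < $11 the firm produces nothing.

$11 per unit, at x = 8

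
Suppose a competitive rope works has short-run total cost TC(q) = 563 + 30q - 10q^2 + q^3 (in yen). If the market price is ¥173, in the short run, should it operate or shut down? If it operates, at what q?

From TC, MC = TC'(q) = 30 - 20q + 3q^2 and AVC = VC/q = 30 - 10q + q^2.
AVC is minimized where dAVC/dq = -10 + 2q = 0, at q = 5; min AVC = 30 - 10·5 + 5^2 = ¥5.
P = ¥173 exceeds min AVC = ¥5, so the firm stays open.
Set P = MC: 173 = 30 - 20q + 3q^2 → -143 - 20q + 3q^2 = 0. The roots are q = -13/3 and q = 11; the profit-maximizing output is on the rising part of MC, so q* = 11.
Check: AVC at q = 11 is ¥41 ≤ P, so revenue covers variable cost.
Profit = P·q − TC = 173·11 − 1014 = ¥889.

Produce at q = 11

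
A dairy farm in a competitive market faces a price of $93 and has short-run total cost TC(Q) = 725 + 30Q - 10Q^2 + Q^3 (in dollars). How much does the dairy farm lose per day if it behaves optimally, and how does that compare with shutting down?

Profit = -$77 at Q = 9

AVC = 30 - 10Q + Q^2; min AVC = $5 at Q = 5. Since P = $93 ≥ min AVC, the firm produces.
With MC = 30 - 20Q + 3Q^2, P = MC on the upward-sloping part at Q* = 9.
TR = 93·9 = 837. TC = 725 + 189 = 914. Profit = 837 − 914 = -$77.
That loss of $77 beats the $725 the firm would lose by shutting down; producing recovers $648 of fixed cost.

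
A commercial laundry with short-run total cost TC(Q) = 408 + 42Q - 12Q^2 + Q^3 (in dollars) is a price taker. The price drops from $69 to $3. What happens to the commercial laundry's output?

Output falls from 9 to 0 (the firm shuts down)

MC = 42 - 24Q + 3Q^2; the shutdown threshold is min AVC = $6 (at Q = 6).
At P = $69 ≥ min AVC, set P = MC on the rising branch: Q = 9.
At P = $3 < min AVC = $6, price no longer covers variable cost at any output, so the firm shuts down: Q = 0.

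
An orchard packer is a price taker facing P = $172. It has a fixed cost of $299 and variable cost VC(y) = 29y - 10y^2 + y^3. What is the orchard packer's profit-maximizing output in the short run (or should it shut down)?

Variable cost is VC = 29y - 10y^2 + y^3, so AVC = VC/y = 29 - 10y + y^2 and MC = dTC/dy = 29 - 20y + 3y^2.
AVC hits its minimum where MC = AVC, at y = 5, giving min AVC = 29 - 10·5 + 5^2 = $4.
Because $172 ≥ $4, revenue can cover variable cost; the firm operates.
P = MC gives -143 - 20y + 3y^2 = 0, with roots -13/3 and 11. Take the larger (rising MC): y* = 11.
Check: AVC at y = 11 is $40 ≤ P, so revenue covers variable cost.
Profit = P·y − TC = 172·11 − 739 = $1153.

Produce at y = 11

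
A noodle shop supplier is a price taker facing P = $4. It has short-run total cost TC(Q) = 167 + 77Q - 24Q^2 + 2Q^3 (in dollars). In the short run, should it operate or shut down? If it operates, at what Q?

Shut down

From TC, MC = TC'(Q) = 77 - 48Q + 6Q^2 and AVC = VC/Q = 77 - 24Q + 2Q^2.
The AVC parabola has its vertex at Q = 24/4 = 6, where AVC = 77 - 24·6 + 2·6^2 = $5.
Since P = $4 < min AVC = $5, price fails to cover variable cost at any output.
Shutting down limits the loss to fixed cost, $167.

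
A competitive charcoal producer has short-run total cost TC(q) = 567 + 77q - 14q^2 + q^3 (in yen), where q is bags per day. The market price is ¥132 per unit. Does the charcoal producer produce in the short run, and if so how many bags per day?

Produce at q = 11

Variable cost is VC = 77q - 14q^2 + q^3, so AVC = VC/q = 77 - 14q + q^2 and MC = dTC/dq = 77 - 28q + 3q^2.
AVC is minimized where dAVC/dq = -14 + 2q = 0, at q = 7; min AVC = 77 - 14·7 + 7^2 = ¥28.
Because ¥132 ≥ ¥28, revenue can cover variable cost; the firm operates.
P = MC gives -55 - 28q + 3q^2 = 0, with roots -5/3 and 11. Take the larger (rising MC): q* = 11.
Check: AVC at q = 11 is ¥44 ≤ P, so revenue covers variable cost.
Profit = P·q − TC = 132·11 − 1051 = ¥401.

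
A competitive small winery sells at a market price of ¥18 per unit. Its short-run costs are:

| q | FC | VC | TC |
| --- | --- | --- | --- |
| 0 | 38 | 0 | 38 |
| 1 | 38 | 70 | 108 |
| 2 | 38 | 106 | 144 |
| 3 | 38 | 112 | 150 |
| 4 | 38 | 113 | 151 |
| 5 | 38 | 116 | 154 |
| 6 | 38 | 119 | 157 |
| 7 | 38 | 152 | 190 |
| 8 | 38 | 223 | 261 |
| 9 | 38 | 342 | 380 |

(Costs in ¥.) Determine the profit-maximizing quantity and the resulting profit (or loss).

q = 0 (shut down); profit = -¥38

Compute π = P·q − TC at each output: q=0: -38; q=1: -90; q=2: -108; q=3: -96; q=4: -79; q=5: -64; q=6: -49; q=7: -64; q=8: -117; q=9: -218.
Profit is highest at q = 0. Equivalently, the lowest AVC in the table is 119/6 ≈ ¥19.83 at q = 6, and P = ¥18 falls below it — price never covers variable cost, so the firm shuts down and loses only its fixed cost.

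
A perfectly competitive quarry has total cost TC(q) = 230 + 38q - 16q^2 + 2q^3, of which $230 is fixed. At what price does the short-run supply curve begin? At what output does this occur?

$6 per unit, at q = 4

The shutdown price is the minimum of AVC. VC = 38q - 16q^2 + 2q^3, so AVC = 38 - 16q + 2q^2.
dAVC/dq = -16 + 4q = 0 gives q = 4. min AVC = 38 - 16·4 + 2·4^2 = 6.
The firm shuts down for any P below $6.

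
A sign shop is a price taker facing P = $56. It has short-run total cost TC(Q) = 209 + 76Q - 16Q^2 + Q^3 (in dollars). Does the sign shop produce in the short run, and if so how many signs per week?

Produce at Q = 10

From TC, MC = TC'(Q) = 76 - 32Q + 3Q^2 and AVC = VC/Q = 76 - 16Q + Q^2.
AVC is minimized where dAVC/dQ = -16 + 2Q = 0, at Q = 8; min AVC = 76 - 16·8 + 8^2 = $12.
Because $56 ≥ $12, revenue can cover variable cost; the firm operates.
Set P = MC: 56 = 76 - 32Q + 3Q^2 → 20 - 32Q + 3Q^2 = 0. The roots are Q = 2/3 and Q = 10; the profit-maximizing output is on the rising part of MC, so Q* = 10.
Check: AVC at Q = 10 is $16 ≤ P, so revenue covers variable cost.
Profit = P·Q − TC = 56·10 − 369 = $191.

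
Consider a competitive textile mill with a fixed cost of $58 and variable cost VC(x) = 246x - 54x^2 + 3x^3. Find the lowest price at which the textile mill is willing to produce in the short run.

$3 per unit

The firm shuts down when price falls below the minimum of average variable cost. AVC = VC/x = 246 - 54x + 3x^2.
At the minimum of AVC, MC = AVC. MC = 246 - 108x + 9x^2; setting MC = AVC gives 6x^2 - 54x = 0, so x = 9. min AVC = 3.
For P < $3 the firm produces nothing.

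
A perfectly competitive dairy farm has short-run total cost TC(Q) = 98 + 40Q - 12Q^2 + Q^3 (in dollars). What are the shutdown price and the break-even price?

Shutdown price = $4; break-even price = $19

Shutdown price = min AVC. AVC = 40 - 12Q + Q^2, with vertex at Q = 6 and minimum $4.
ATC = 98/Q + 40 - 12Q + Q^2. Setting dATC/dQ = −98/Q^2 − 12 + 2Q = 0 gives Q = 7 (since 2·7^3 − 12·7^2 = 98).
min ATC = 98/7 + 40 − 12·7 + 7^2 = $19. That is the break-even price.
For $4 ≤ P < $19 the firm produces at a loss; below $4 it shuts down.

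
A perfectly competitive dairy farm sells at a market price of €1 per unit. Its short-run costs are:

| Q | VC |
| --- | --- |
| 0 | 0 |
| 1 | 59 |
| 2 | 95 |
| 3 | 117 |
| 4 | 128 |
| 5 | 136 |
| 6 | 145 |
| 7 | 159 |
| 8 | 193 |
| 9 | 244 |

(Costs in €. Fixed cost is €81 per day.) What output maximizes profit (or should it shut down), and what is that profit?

Q = 0 (shut down); profit = -€81

Tabulate TR − TC: Q=0: -81; Q=1: -139; Q=2: -174; Q=3: -195; Q=4: -205; Q=5: -212; Q=6: -220; Q=7: -233; Q=8: -266; Q=9: -316.
Profit is highest at Q = 0. Equivalently, the lowest AVC in the table is 159/7 ≈ €22.71 at Q = 7, and P = €1 falls below it — price never covers variable cost, so the firm shuts down and loses only its fixed cost.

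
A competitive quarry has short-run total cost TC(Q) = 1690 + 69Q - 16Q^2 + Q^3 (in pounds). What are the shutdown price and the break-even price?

Shutdown price = min AVC. AVC = 69 - 16Q + Q^2, with vertex at Q = 8 and minimum £5.
ATC = 1690/Q + 69 - 16Q + Q^2. Setting dATC/dQ = −1690/Q^2 − 16 + 2Q = 0 gives Q = 13 (since 2·13^3 − 16·13^2 = 1690).
min ATC = 1690/13 + 69 − 16·13 + 13^2 = £160. That is the break-even price.
Between these two prices the firm operates at a loss; above £160 it earns a profit.

Shutdown price = £5; break-even price = £160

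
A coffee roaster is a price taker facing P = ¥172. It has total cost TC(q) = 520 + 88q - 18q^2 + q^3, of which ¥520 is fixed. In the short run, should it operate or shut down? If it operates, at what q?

Produce at q = 14

Variable cost is VC = 88q - 18q^2 + q^3, so AVC = VC/q = 88 - 18q + q^2 and MC = dTC/dq = 88 - 36q + 3q^2.
AVC is minimized where dAVC/dq = -18 + 2q = 0, at q = 9; min AVC = 88 - 18·9 + 9^2 = ¥7.
Because ¥172 ≥ ¥7, revenue can cover variable cost; the firm operates.
P = MC gives -84 - 36q + 3q^2 = 0, with roots -2 and 14. Take the larger (rising MC): q* = 14.
Check: AVC at q = 14 is ¥32 ≤ P, so revenue covers variable cost.
Profit = P·q − TC = 172·14 − 968 = ¥1440.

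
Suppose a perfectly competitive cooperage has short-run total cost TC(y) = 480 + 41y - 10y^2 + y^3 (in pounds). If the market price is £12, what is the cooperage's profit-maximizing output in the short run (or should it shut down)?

Shut down

Variable cost is VC = 41y - 10y^2 + y^3, so AVC = VC/y = 41 - 10y + y^2 and MC = dTC/dy = 41 - 20y + 3y^2.
AVC hits its minimum where MC = AVC, at y = 5, giving min AVC = 41 - 10·5 + 5^2 = £16.
P = £12 lies below min AVC = £16; no output level covers variable cost.
Shutting down limits the loss to fixed cost, £480.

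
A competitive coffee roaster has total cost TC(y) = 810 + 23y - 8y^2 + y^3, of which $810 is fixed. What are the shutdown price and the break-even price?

Shutdown price = min AVC. AVC = 23 - 8y + y^2, with vertex at y = 4 and minimum $7.
ATC = 810/y + 23 - 8y + y^2. Setting dATC/dy = −810/y^2 − 8 + 2y = 0 gives y = 9 (since 2·9^3 − 8·9^2 = 810).
min ATC = 810/9 + 23 − 8·9 + 9^2 = $122. That is the break-even price.
Between these two prices the firm operates at a loss; above $122 it earns a profit.

Shutdown price = $7; break-even price = $122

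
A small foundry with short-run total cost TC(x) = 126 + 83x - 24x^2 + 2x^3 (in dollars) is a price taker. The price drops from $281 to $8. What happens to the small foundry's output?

Output falls from 11 to 0 (the firm shuts down)

AVC = 83 - 24x + 2x^2, minimized at x = 6 where min AVC = $11. MC = 83 - 48x + 6x^2.
At P = $281 ≥ min AVC, set P = MC on the rising branch: x = 11.
At P = $8 < min AVC = $11, price no longer covers variable cost at any output, so the firm shuts down: x = 0.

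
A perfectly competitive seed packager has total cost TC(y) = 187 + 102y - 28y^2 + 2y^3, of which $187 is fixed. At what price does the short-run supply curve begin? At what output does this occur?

The firm shuts down when price falls below the minimum of average variable cost. AVC = VC/y = 102 - 28y + 2y^2.
dAVC/dy = -28 + 4y = 0 gives y = 7. min AVC = 102 - 28·7 + 2·7^2 = 4.
So the shutdown price is $4.

$4 per unit, at y = 7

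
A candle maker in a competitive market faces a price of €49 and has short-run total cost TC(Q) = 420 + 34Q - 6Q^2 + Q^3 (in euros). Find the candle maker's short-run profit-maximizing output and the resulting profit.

AVC = 34 - 6Q + Q^2; min AVC = €25 at Q = 3. Since P = €49 ≥ min AVC, the firm produces.
MC = 34 - 12Q + 3Q^2. Setting P = MC and taking the root on the rising branch gives Q* = 5.
TR = 49·5 = 245. TC = 420 + 145 = 565. Profit = 245 − 565 = -€320.
Shutting down would mean losing the fixed cost of €420, so operating at a loss of €320 is better by €100.

Profit = -€320 at Q = 5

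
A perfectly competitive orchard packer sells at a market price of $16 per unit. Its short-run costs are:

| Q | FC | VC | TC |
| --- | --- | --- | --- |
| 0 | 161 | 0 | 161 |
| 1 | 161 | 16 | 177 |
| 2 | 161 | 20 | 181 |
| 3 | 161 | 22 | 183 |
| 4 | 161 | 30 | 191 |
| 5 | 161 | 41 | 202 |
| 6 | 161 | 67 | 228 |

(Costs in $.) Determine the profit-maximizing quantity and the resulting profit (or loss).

Q = 5; profit = -$122

Compute π = P·Q − TC at each output: Q=0: -161; Q=1: -161; Q=2: -149; Q=3: -135; Q=4: -127; Q=5: -122; Q=6: -132.
Profit is maximized at Q = 5. AVC there is 41/5 = $8.20 ≤ P, so producing beats shutting down (which would give -$161).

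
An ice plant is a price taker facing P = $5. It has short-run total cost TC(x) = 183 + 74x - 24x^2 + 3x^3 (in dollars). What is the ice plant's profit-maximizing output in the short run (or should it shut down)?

From TC, MC = TC'(x) = 74 - 48x + 9x^2 and AVC = VC/x = 74 - 24x + 3x^2.
AVC hits its minimum where MC = AVC, at x = 4, giving min AVC = 74 - 24·4 + 3·4^2 = $26.
With P < min AVC ($5 < $26), every unit sold adds to the loss.
Best response: produce nothing and absorb the $183 fixed cost.

Shut down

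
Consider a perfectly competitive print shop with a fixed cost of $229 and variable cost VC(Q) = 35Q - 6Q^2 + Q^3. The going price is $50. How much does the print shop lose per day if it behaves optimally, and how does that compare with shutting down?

Profit = -$129 at Q = 5

AVC = 35 - 6Q + Q^2 has its minimum $26 at Q = 3; price $50 clears that bar, so the firm operates.
With MC = 35 - 12Q + 3Q^2, P = MC on the upward-sloping part at Q* = 5.
TR = 50·5 = 250. TC = 229 + 150 = 379. Profit = 250 − 379 = -$129.
By producing, the firm covers all variable cost plus $100 of fixed cost; shutting down would lose the full $229.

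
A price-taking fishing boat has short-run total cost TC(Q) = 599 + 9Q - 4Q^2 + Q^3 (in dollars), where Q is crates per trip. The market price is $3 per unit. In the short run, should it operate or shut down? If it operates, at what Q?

Variable cost is VC = 9Q - 4Q^2 + Q^3, so AVC = VC/Q = 9 - 4Q + Q^2 and MC = dTC/dQ = 9 - 8Q + 3Q^2.
The AVC parabola has its vertex at Q = 4/2 = 2, where AVC = 9 - 4·2 + 2^2 = $5.
Since P = $3 < min AVC = $5, price fails to cover variable cost at any output.
Shutting down limits the loss to fixed cost, $599.

Shut down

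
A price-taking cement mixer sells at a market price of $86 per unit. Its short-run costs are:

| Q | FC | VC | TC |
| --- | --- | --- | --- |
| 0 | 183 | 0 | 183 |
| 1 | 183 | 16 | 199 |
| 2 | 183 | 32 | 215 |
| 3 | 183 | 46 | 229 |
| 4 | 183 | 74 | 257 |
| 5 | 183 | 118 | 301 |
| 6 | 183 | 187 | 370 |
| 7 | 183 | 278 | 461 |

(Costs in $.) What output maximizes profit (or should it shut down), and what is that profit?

Q = 6; profit = $146

Profit at each row (π = 86Q − TC): Q=0: -183; Q=1: -113; Q=2: -43; Q=3: 29; Q=4: 87; Q=5: 129; Q=6: 146; Q=7: 141.
Profit is maximized at Q = 6. AVC there is 187/6 = $31.17 ≤ P, so producing beats shutting down (which would give -$183).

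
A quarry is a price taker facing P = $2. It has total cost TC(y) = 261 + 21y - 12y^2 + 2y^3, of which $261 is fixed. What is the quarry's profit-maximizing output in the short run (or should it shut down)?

From TC, MC = TC'(y) = 21 - 24y + 6y^2 and AVC = VC/y = 21 - 12y + 2y^2.
AVC is minimized where dAVC/dy = -12 + 4y = 0, at y = 3; min AVC = 21 - 12·3 + 2·3^2 = $3.
Since P = $2 < min AVC = $3, price fails to cover variable cost at any output.
The firm minimizes its loss by shutting down and losing only its fixed cost of $261.

Shut down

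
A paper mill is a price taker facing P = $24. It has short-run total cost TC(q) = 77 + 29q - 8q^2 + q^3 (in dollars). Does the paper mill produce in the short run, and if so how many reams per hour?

Produce at q = 5

Variable cost is VC = 29q - 8q^2 + q^3, so AVC = VC/q = 29 - 8q + q^2 and MC = dTC/dq = 29 - 16q + 3q^2.
AVC hits its minimum where MC = AVC, at q = 4, giving min AVC = 29 - 8·4 + 4^2 = $13.
Since P = $24 ≥ min AVC = $13, price covers variable cost and the firm should produce.
Set P = MC: 24 = 29 - 16q + 3q^2 → 5 - 16q + 3q^2 = 0. The roots are q = 1/3 and q = 5; the profit-maximizing output is on the rising part of MC, so q* = 5.
Check: AVC at q = 5 is $14 ≤ P, so revenue covers variable cost.
Profit = P·q − TC = 24·5 − 147 = -$27, a loss, but smaller than the $77 fixed cost the firm would lose by shutting down.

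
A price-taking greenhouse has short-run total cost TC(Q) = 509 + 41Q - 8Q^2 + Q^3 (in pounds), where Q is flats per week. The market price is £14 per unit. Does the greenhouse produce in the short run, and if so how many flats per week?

Shut down

From TC, MC = TC'(Q) = 41 - 16Q + 3Q^2 and AVC = VC/Q = 41 - 8Q + Q^2.
The AVC parabola has its vertex at Q = 8/2 = 4, where AVC = 41 - 8·4 + 4^2 = £25.
With P < min AVC (£14 < £25), every unit sold adds to the loss.
Best response: produce nothing and absorb the £509 fixed cost.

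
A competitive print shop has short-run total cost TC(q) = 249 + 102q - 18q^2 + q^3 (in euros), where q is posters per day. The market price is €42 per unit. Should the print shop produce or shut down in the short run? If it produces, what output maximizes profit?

Produce at q = 10

Strip out fixed cost: VC = 102q - 18q^2 + q^3. Then AVC = 102 - 18q + q^2 and MC = 102 - 36q + 3q^2.
AVC hits its minimum where MC = AVC, at q = 9, giving min AVC = 102 - 18·9 + 9^2 = €21.
Since P = €42 ≥ min AVC = €21, price covers variable cost and the firm should produce.
P = MC gives 60 - 36q + 3q^2 = 0, with roots 2 and 10. Take the larger (rising MC): q* = 10.
Check: AVC at q = 10 is €22 ≤ P, so revenue covers variable cost.
Profit = P·q − TC = 42·10 − 469 = -€49, a loss, but smaller than the €249 fixed cost the firm would lose by shutting down.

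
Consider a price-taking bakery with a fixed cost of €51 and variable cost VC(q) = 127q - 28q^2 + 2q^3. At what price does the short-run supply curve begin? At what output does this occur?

€29 per unit, at q = 7

The shutdown price is the minimum of AVC. VC = 127q - 28q^2 + 2q^3, so AVC = 127 - 28q + 2q^2.
At the minimum of AVC, MC = AVC. MC = 127 - 56q + 6q^2; setting MC = AVC gives 4q^2 - 28q = 0, so q = 7. min AVC = 29.
For P < €29 the firm produces nothing.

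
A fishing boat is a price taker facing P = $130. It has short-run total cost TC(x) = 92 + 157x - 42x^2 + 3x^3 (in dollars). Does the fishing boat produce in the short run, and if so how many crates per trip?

Produce at x = 9

Variable cost is VC = 157x - 42x^2 + 3x^3, so AVC = VC/x = 157 - 42x + 3x^2 and MC = dTC/dx = 157 - 84x + 9x^2.
AVC hits its minimum where MC = AVC, at x = 7, giving min AVC = 157 - 42·7 + 3·7^2 = $10.
Since P = $130 ≥ min AVC = $10, price covers variable cost and the firm should produce.
P = MC gives 27 - 84x + 9x^2 = 0, with roots 1/3 and 9. Take the larger (rising MC): x* = 9.
Check: AVC at x = 9 is $22 ≤ P, so revenue covers variable cost.
Profit = P·x − TC = 130·9 − 290 = $880.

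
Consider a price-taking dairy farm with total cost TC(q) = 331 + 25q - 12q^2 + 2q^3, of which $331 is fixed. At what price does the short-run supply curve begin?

$7 per unit

Short-run supply begins at min AVC. From VC = 25q - 12q^2 + 2q^3, AVC = 25 - 12q + 2q^2.
At the minimum of AVC, MC = AVC. MC = 25 - 24q + 6q^2; setting MC = AVC gives 4q^2 - 12q = 0, so q = 3. min AVC = 7.
For P < $7 the firm produces nothing.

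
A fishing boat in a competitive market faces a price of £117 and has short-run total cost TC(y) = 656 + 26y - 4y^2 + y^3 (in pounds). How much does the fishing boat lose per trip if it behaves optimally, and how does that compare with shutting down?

AVC = 26 - 4y + y^2; min AVC = £22 at y = 2. Since P = £117 ≥ min AVC, the firm produces.
With MC = 26 - 8y + 3y^2, P = MC on the upward-sloping part at y* = 7.
TR = 117·7 = 819. TC = 656 + 329 = 985. Profit = 819 − 985 = -£166.
Shutting down would mean losing the fixed cost of £656, so operating at a loss of £166 is better by £490.

Profit = -£166 at y = 7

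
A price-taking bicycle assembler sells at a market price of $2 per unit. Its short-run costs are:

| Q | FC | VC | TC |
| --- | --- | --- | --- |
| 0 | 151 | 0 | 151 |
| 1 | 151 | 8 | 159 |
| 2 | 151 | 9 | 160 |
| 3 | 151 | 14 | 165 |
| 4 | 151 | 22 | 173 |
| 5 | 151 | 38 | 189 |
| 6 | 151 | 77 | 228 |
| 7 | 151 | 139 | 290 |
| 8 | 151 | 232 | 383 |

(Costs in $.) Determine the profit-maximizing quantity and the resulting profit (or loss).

Q = 0 (shut down); profit = -$151

Tabulate TR − TC: Q=0: -151; Q=1: -157; Q=2: -156; Q=3: -159; Q=4: -165; Q=5: -179; Q=6: -216; Q=7: -276; Q=8: -367.
Profit is highest at Q = 0. Equivalently, the lowest AVC in the table is 9/2 ≈ $4.50 at Q = 2, and P = $2 falls below it — price never covers variable cost, so the firm shuts down and loses only its fixed cost.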